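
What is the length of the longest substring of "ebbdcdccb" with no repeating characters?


Input: "ebbdcdccb"
Sliding window (track last position of each char):
  Position 0 ('e'): window [0,0] length 1 -- new best
  Position 1 ('b'): window [0,1] length 2 -- new best
  Position 2 ('b'): repeat (last at 1), move window start to 2
  Position 2 ('b'): window [2,2] length 1
  Position 3 ('d'): window [2,3] length 2
  Position 4 ('c'): window [2,4] length 3 -- new best
  Position 5 ('d'): repeat (last at 3), move window start to 4
  Position 5 ('d'): window [4,5] length 2
  Position 6 ('c'): repeat (last at 4), move window start to 5
  Position 6 ('c'): window [5,6] length 2
  Position 7 ('c'): repeat (last at 6), move window start to 7
  Position 7 ('c'): window [7,7] length 1
  Position 8 ('b'): window [7,8] length 2
Longest substring with no repeats: "bdc" with length 3

3


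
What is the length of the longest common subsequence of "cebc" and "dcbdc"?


LCS of "cebc" and "dcbdc"
DP table:
           d    c    b    d    c
      0    0    0    0    0    0
  c   0    0    1    1    1    1
  e   0    0    1    1    1    1
  b   0    0    1    2    2    2
  c   0    0    1    2    2    3
LCS length = dp[4][5] = 3

3


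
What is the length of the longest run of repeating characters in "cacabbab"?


Input: "cacabbab"
Scanning for longest run:
  Position 1 ('a'): new char, reset run to 1
  Position 2 ('c'): new char, reset run to 1
  Position 3 ('a'): new char, reset run to 1
  Position 4 ('b'): new char, reset run to 1
  Position 5 ('b'): continues run of 'b', length=2
  Position 6 ('a'): new char, reset run to 1
  Position 7 ('b'): new char, reset run to 1
Longest run: 'b' with length 2

2


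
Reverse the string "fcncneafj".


Input: fcncneafj
Reading characters right to left:
  Position 8: 'j'
  Position 7: 'f'
  Position 6: 'a'
  Position 5: 'e'
  Position 4: 'n'
  Position 3: 'c'
  Position 2: 'n'
  Position 1: 'c'
  Position 0: 'f'
Reversed: jfaencncf

jfaencncf


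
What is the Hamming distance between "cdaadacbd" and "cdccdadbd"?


Comparing "cdaadacbd" and "cdccdadbd" position by position:
  Position 0: 'c' vs 'c' => same
  Position 1: 'd' vs 'd' => same
  Position 2: 'a' vs 'c' => differ
  Position 3: 'a' vs 'c' => differ
  Position 4: 'd' vs 'd' => same
  Position 5: 'a' vs 'a' => same
  Position 6: 'c' vs 'd' => differ
  Position 7: 'b' vs 'b' => same
  Position 8: 'd' vs 'd' => same
Total differences (Hamming distance): 3

3


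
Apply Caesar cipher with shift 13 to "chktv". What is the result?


Caesar cipher: shift "chktv" by 13
  'c' (pos 2) + 13 = pos 15 = 'p'
  'h' (pos 7) + 13 = pos 20 = 'u'
  'k' (pos 10) + 13 = pos 23 = 'x'
  't' (pos 19) + 13 = pos 6 = 'g'
  'v' (pos 21) + 13 = pos 8 = 'i'
Result: puxgi

puxgi


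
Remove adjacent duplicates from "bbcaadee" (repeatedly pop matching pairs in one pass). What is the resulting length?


Input: bbcaadee
Stack-based adjacent duplicate removal:
  Read 'b': push. Stack: b
  Read 'b': matches stack top 'b' => pop. Stack: (empty)
  Read 'c': push. Stack: c
  Read 'a': push. Stack: ca
  Read 'a': matches stack top 'a' => pop. Stack: c
  Read 'd': push. Stack: cd
  Read 'e': push. Stack: cde
  Read 'e': matches stack top 'e' => pop. Stack: cd
Final stack: "cd" (length 2)

2


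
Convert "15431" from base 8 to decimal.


Input: "15431" in base 8
Positional expansion:
  Digit '1' (value 1) x 8^4 = 4096
  Digit '5' (value 5) x 8^3 = 2560
  Digit '4' (value 4) x 8^2 = 256
  Digit '3' (value 3) x 8^1 = 24
  Digit '1' (value 1) x 8^0 = 1
Sum = 6937

6937


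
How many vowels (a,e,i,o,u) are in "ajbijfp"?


Input: ajbijfp
Checking each character:
  'a' at position 0: vowel (running total: 1)
  'j' at position 1: consonant
  'b' at position 2: consonant
  'i' at position 3: vowel (running total: 2)
  'j' at position 4: consonant
  'f' at position 5: consonant
  'p' at position 6: consonant
Total vowels: 2

2


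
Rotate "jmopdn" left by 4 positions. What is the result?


Input: "jmopdn", rotate left by 4
First 4 characters: "jmop"
Remaining characters: "dn"
Concatenate remaining + first: "dn" + "jmop" = "dnjmop"

dnjmop


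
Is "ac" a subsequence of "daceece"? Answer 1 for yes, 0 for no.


Check if "ac" is a subsequence of "daceece"
Greedy scan:
  Position 0 ('d'): no match needed
  Position 1 ('a'): matches sub[0] = 'a'
  Position 2 ('c'): matches sub[1] = 'c'
  Position 3 ('e'): no match needed
  Position 4 ('e'): no match needed
  Position 5 ('c'): no match needed
  Position 6 ('e'): no match needed
All 2 characters matched => is a subsequence

1


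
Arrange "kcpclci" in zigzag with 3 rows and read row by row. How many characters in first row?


Zigzag "kcpclci" into 3 rows:
Placing characters:
  'k' => row 0
  'c' => row 1
  'p' => row 2
  'c' => row 1
  'l' => row 0
  'c' => row 1
  'i' => row 2
Rows:
  Row 0: "kl"
  Row 1: "ccc"
  Row 2: "pi"
First row length: 2

2


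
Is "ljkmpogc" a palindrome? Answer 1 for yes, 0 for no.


Input: ljkmpogc
Reversed: cgopmkjl
  Compare pos 0 ('l') with pos 7 ('c'): MISMATCH
  Compare pos 1 ('j') with pos 6 ('g'): MISMATCH
  Compare pos 2 ('k') with pos 5 ('o'): MISMATCH
  Compare pos 3 ('m') with pos 4 ('p'): MISMATCH
Result: not a palindrome

0


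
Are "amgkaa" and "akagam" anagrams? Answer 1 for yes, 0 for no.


Strings: "amgkaa", "akagam"
Sorted first:  aaagkm
Sorted second: aaagkm
Sorted forms match => anagrams

1


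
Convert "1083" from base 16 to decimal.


Input: "1083" in base 16
Positional expansion:
  Digit '1' (value 1) x 16^3 = 4096
  Digit '0' (value 0) x 16^2 = 0
  Digit '8' (value 8) x 16^1 = 128
  Digit '3' (value 3) x 16^0 = 3
Sum = 4227

4227


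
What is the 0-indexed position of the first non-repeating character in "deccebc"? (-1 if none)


Input: deccebc
Character frequencies:
  'b': 1
  'c': 3
  'd': 1
  'e': 2
Scanning left to right for freq == 1:
  Position 0 ('d'): unique! => answer = 0

0


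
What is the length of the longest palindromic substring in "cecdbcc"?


Input: "cecdbcc"
Checking substrings for palindromes:
  [0:3] "cec" (len 3) => palindrome
  [5:7] "cc" (len 2) => palindrome
Longest palindromic substring: "cec" with length 3

3


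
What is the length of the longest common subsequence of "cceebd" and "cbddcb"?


LCS of "cceebd" and "cbddcb"
DP table:
           c    b    d    d    c    b
      0    0    0    0    0    0    0
  c   0    1    1    1    1    1    1
  c   0    1    1    1    1    2    2
  e   0    1    1    1    1    2    2
  e   0    1    1    1    1    2    2
  b   0    1    2    2    2    2    3
  d   0    1    2    3    3    3    3
LCS length = dp[6][6] = 3

3


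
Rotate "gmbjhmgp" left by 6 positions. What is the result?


Input: "gmbjhmgp", rotate left by 6
First 6 characters: "gmbjhm"
Remaining characters: "gp"
Concatenate remaining + first: "gp" + "gmbjhm" = "gpgmbjhm"

gpgmbjhm


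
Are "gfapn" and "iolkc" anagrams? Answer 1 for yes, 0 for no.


Strings: "gfapn", "iolkc"
Sorted first:  afgnp
Sorted second: ciklo
Differ at position 0: 'a' vs 'c' => not anagrams

0


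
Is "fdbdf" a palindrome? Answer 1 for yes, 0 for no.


Input: fdbdf
Reversed: fdbdf
  Compare pos 0 ('f') with pos 4 ('f'): match
  Compare pos 1 ('d') with pos 3 ('d'): match
Result: palindrome

1


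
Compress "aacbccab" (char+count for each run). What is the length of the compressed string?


Input: aacbccab
Runs:
  'a' x 2 => "a2"
  'c' x 1 => "c1"
  'b' x 1 => "b1"
  'c' x 2 => "c2"
  'a' x 1 => "a1"
  'b' x 1 => "b1"
Compressed: "a2c1b1c2a1b1"
Compressed length: 12

12


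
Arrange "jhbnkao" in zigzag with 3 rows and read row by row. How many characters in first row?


Zigzag "jhbnkao" into 3 rows:
Placing characters:
  'j' => row 0
  'h' => row 1
  'b' => row 2
  'n' => row 1
  'k' => row 0
  'a' => row 1
  'o' => row 2
Rows:
  Row 0: "jk"
  Row 1: "hna"
  Row 2: "bo"
First row length: 2

2


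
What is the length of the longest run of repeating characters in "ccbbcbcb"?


Input: "ccbbcbcb"
Scanning for longest run:
  Position 1 ('c'): continues run of 'c', length=2
  Position 2 ('b'): new char, reset run to 1
  Position 3 ('b'): continues run of 'b', length=2
  Position 4 ('c'): new char, reset run to 1
  Position 5 ('b'): new char, reset run to 1
  Position 6 ('c'): new char, reset run to 1
  Position 7 ('b'): new char, reset run to 1
Longest run: 'c' with length 2

2


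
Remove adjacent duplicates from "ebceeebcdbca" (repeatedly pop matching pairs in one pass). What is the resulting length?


Input: ebceeebcdbca
Stack-based adjacent duplicate removal:
  Read 'e': push. Stack: e
  Read 'b': push. Stack: eb
  Read 'c': push. Stack: ebc
  Read 'e': push. Stack: ebce
  Read 'e': matches stack top 'e' => pop. Stack: ebc
  Read 'e': push. Stack: ebce
  Read 'b': push. Stack: ebceb
  Read 'c': push. Stack: ebcebc
  Read 'd': push. Stack: ebcebcd
  Read 'b': push. Stack: ebcebcdb
  Read 'c': push. Stack: ebcebcdbc
  Read 'a': push. Stack: ebcebcdbca
Final stack: "ebcebcdbca" (length 10)

10


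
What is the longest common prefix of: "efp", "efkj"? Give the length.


Words: efp, efkj
  Position 0: all 'e' => match
  Position 1: all 'f' => match
  Position 2: ('p', 'k') => mismatch, stop
LCP = "ef" (length 2)

2


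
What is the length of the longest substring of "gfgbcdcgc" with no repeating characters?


Input: "gfgbcdcgc"
Sliding window (track last position of each char):
  Position 0 ('g'): window [0,0] length 1 -- new best
  Position 1 ('f'): window [0,1] length 2 -- new best
  Position 2 ('g'): repeat (last at 0), move window start to 1
  Position 2 ('g'): window [1,2] length 2
  Position 3 ('b'): window [1,3] length 3 -- new best
  Position 4 ('c'): window [1,4] length 4 -- new best
  Position 5 ('d'): window [1,5] length 5 -- new best
  Position 6 ('c'): repeat (last at 4), move window start to 5
  Position 6 ('c'): window [5,6] length 2
  Position 7 ('g'): window [5,7] length 3
  Position 8 ('c'): repeat (last at 6), move window start to 7
  Position 8 ('c'): window [7,8] length 2
Longest substring with no repeats: "fgbcd" with length 5

5


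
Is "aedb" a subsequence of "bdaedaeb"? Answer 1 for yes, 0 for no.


Check if "aedb" is a subsequence of "bdaedaeb"
Greedy scan:
  Position 0 ('b'): no match needed
  Position 1 ('d'): no match needed
  Position 2 ('a'): matches sub[0] = 'a'
  Position 3 ('e'): matches sub[1] = 'e'
  Position 4 ('d'): matches sub[2] = 'd'
  Position 5 ('a'): no match needed
  Position 6 ('e'): no match needed
  Position 7 ('b'): matches sub[3] = 'b'
All 4 characters matched => is a subsequence

1


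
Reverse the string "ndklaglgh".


Input: ndklaglgh
Reading characters right to left:
  Position 8: 'h'
  Position 7: 'g'
  Position 6: 'l'
  Position 5: 'g'
  Position 4: 'a'
  Position 3: 'l'
  Position 2: 'k'
  Position 1: 'd'
  Position 0: 'n'
Reversed: hglgalkdn

hglgalkdn


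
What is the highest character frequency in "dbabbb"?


Input: dbabbb
Character counts:
  'a': 1
  'b': 4
  'd': 1
Maximum frequency: 4

4


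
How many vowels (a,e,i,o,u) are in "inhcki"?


Input: inhcki
Checking each character:
  'i' at position 0: vowel (running total: 1)
  'n' at position 1: consonant
  'h' at position 2: consonant
  'c' at position 3: consonant
  'k' at position 4: consonant
  'i' at position 5: vowel (running total: 2)
Total vowels: 2

2


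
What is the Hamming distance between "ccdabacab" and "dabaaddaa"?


Comparing "ccdabacab" and "dabaaddaa" position by position:
  Position 0: 'c' vs 'd' => differ
  Position 1: 'c' vs 'a' => differ
  Position 2: 'd' vs 'b' => differ
  Position 3: 'a' vs 'a' => same
  Position 4: 'b' vs 'a' => differ
  Position 5: 'a' vs 'd' => differ
  Position 6: 'c' vs 'd' => differ
  Position 7: 'a' vs 'a' => same
  Position 8: 'b' vs 'a' => differ
Total differences (Hamming distance): 7

7


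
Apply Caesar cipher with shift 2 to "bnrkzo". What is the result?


Caesar cipher: shift "bnrkzo" by 2
  'b' (pos 1) + 2 = pos 3 = 'd'
  'n' (pos 13) + 2 = pos 15 = 'p'
  'r' (pos 17) + 2 = pos 19 = 't'
  'k' (pos 10) + 2 = pos 12 = 'm'
  'z' (pos 25) + 2 = pos 1 = 'b'
  'o' (pos 14) + 2 = pos 16 = 'q'
Result: dptmbq

dptmbq


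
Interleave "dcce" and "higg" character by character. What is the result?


Interleaving "dcce" and "higg":
  Position 0: 'd' from first, 'h' from second => "dh"
  Position 1: 'c' from first, 'i' from second => "ci"
  Position 2: 'c' from first, 'g' from second => "cg"
  Position 3: 'e' from first, 'g' from second => "eg"
Result: dhcicgeg

dhcicgeg


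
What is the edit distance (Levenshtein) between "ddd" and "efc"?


Computing edit distance: "ddd" -> "efc"
DP table:
           e    f    c
      0    1    2    3
  d   1    1    2    3
  d   2    2    2    3
  d   3    3    3    3
Edit distance = dp[3][3] = 3

3


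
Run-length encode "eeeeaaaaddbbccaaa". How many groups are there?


Input: eeeeaaaaddbbccaaa
Scanning for consecutive runs:
  Group 1: 'e' x 4 (positions 0-3)
  Group 2: 'a' x 4 (positions 4-7)
  Group 3: 'd' x 2 (positions 8-9)
  Group 4: 'b' x 2 (positions 10-11)
  Group 5: 'c' x 2 (positions 12-13)
  Group 6: 'a' x 3 (positions 14-16)
Total groups: 6

6


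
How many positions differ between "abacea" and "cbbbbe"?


Comparing "abacea" and "cbbbbe" position by position:
  Position 0: 'a' vs 'c' => DIFFER
  Position 1: 'b' vs 'b' => same
  Position 2: 'a' vs 'b' => DIFFER
  Position 3: 'c' vs 'b' => DIFFER
  Position 4: 'e' vs 'b' => DIFFER
  Position 5: 'a' vs 'e' => DIFFER
Positions that differ: 5

5


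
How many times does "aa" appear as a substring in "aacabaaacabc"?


Searching for "aa" in "aacabaaacabc"
Scanning each position:
  Position 0: "aa" => MATCH
  Position 1: "ac" => no
  Position 2: "ca" => no
  Position 3: "ab" => no
  Position 4: "ba" => no
  Position 5: "aa" => MATCH
  Position 6: "aa" => MATCH
  Position 7: "ac" => no
  Position 8: "ca" => no
  Position 9: "ab" => no
  Position 10: "bc" => no
Total occurrences: 3

3


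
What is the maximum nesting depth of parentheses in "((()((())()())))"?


Input: "((()((())()())))"
Tracking depth:
  Position 0 '(': depth becomes 1
  Position 1 '(': depth becomes 2
  Position 2 '(': depth becomes 3
  Position 3 ')': depth becomes 2
  Position 4 '(': depth becomes 3
  Position 5 '(': depth becomes 4
  Position 6 '(': depth becomes 5
  Position 7 ')': depth becomes 4
  Position 8 ')': depth becomes 3
  Position 9 '(': depth becomes 4
  Position 10 ')': depth becomes 3
  Position 11 '(': depth becomes 4
  Position 12 ')': depth becomes 3
  Position 13 ')': depth becomes 2
  Position 14 ')': depth becomes 1
  Position 15 ')': depth becomes 0
Maximum depth reached: 5

5


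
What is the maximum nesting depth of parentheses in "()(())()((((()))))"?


Input: "()(())()((((()))))"
Tracking depth:
  Position 0 '(': depth becomes 1
  Position 1 ')': depth becomes 0
  Position 2 '(': depth becomes 1
  Position 3 '(': depth becomes 2
  Position 4 ')': depth becomes 1
  Position 5 ')': depth becomes 0
  Position 6 '(': depth becomes 1
  Position 7 ')': depth becomes 0
  Position 8 '(': depth becomes 1
  Position 9 '(': depth becomes 2
  Position 10 '(': depth becomes 3
  Position 11 '(': depth becomes 4
  Position 12 '(': depth becomes 5
  Position 13 ')': depth becomes 4
  Position 14 ')': depth becomes 3
  Position 15 ')': depth becomes 2
  Position 16 ')': depth becomes 1
  Position 17 ')': depth becomes 0
Maximum depth reached: 5

5


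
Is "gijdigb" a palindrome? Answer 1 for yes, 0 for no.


Input: gijdigb
Reversed: bgidjig
  Compare pos 0 ('g') with pos 6 ('b'): MISMATCH
  Compare pos 1 ('i') with pos 5 ('g'): MISMATCH
  Compare pos 2 ('j') with pos 4 ('i'): MISMATCH
Result: not a palindrome

0


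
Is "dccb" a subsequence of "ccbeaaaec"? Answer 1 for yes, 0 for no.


Check if "dccb" is a subsequence of "ccbeaaaec"
Greedy scan:
  Position 0 ('c'): no match needed
  Position 1 ('c'): no match needed
  Position 2 ('b'): no match needed
  Position 3 ('e'): no match needed
  Position 4 ('a'): no match needed
  Position 5 ('a'): no match needed
  Position 6 ('a'): no match needed
  Position 7 ('e'): no match needed
  Position 8 ('c'): no match needed
Only matched 0/4 characters => not a subsequence

0


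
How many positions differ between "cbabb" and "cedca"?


Comparing "cbabb" and "cedca" position by position:
  Position 0: 'c' vs 'c' => same
  Position 1: 'b' vs 'e' => DIFFER
  Position 2: 'a' vs 'd' => DIFFER
  Position 3: 'b' vs 'c' => DIFFER
  Position 4: 'b' vs 'a' => DIFFER
Positions that differ: 4

4


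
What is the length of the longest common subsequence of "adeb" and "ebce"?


LCS of "adeb" and "ebce"
DP table:
           e    b    c    e
      0    0    0    0    0
  a   0    0    0    0    0
  d   0    0    0    0    0
  e   0    1    1    1    1
  b   0    1    2    2    2
LCS length = dp[4][4] = 2

2


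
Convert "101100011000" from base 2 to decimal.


Input: "101100011000" in base 2
Positional expansion:
  Digit '1' (value 1) x 2^11 = 2048
  Digit '0' (value 0) x 2^10 = 0
  Digit '1' (value 1) x 2^9 = 512
  Digit '1' (value 1) x 2^8 = 256
  Digit '0' (value 0) x 2^7 = 0
  Digit '0' (value 0) x 2^6 = 0
  Digit '0' (value 0) x 2^5 = 0
  Digit '1' (value 1) x 2^4 = 16
  Digit '1' (value 1) x 2^3 = 8
  Digit '0' (value 0) x 2^2 = 0
  Digit '0' (value 0) x 2^1 = 0
  Digit '0' (value 0) x 2^0 = 0
Sum = 2840

2840


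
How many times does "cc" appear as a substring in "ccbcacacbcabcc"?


Searching for "cc" in "ccbcacacbcabcc"
Scanning each position:
  Position 0: "cc" => MATCH
  Position 1: "cb" => no
  Position 2: "bc" => no
  Position 3: "ca" => no
  Position 4: "ac" => no
  Position 5: "ca" => no
  Position 6: "ac" => no
  Position 7: "cb" => no
  Position 8: "bc" => no
  Position 9: "ca" => no
  Position 10: "ab" => no
  Position 11: "bc" => no
  Position 12: "cc" => MATCH
Total occurrences: 2

2


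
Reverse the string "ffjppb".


Input: ffjppb
Reading characters right to left:
  Position 5: 'b'
  Position 4: 'p'
  Position 3: 'p'
  Position 2: 'j'
  Position 1: 'f'
  Position 0: 'f'
Reversed: bppjff

bppjff


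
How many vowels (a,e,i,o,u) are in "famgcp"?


Input: famgcp
Checking each character:
  'f' at position 0: consonant
  'a' at position 1: vowel (running total: 1)
  'm' at position 2: consonant
  'g' at position 3: consonant
  'c' at position 4: consonant
  'p' at position 5: consonant
Total vowels: 1

1


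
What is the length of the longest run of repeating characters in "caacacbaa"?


Input: "caacacbaa"
Scanning for longest run:
  Position 1 ('a'): new char, reset run to 1
  Position 2 ('a'): continues run of 'a', length=2
  Position 3 ('c'): new char, reset run to 1
  Position 4 ('a'): new char, reset run to 1
  Position 5 ('c'): new char, reset run to 1
  Position 6 ('b'): new char, reset run to 1
  Position 7 ('a'): new char, reset run to 1
  Position 8 ('a'): continues run of 'a', length=2
Longest run: 'a' with length 2

2


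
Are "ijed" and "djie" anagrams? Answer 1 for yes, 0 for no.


Strings: "ijed", "djie"
Sorted first:  deij
Sorted second: deij
Sorted forms match => anagrams

1


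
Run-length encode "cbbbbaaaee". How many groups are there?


Input: cbbbbaaaee
Scanning for consecutive runs:
  Group 1: 'c' x 1 (positions 0-0)
  Group 2: 'b' x 4 (positions 1-4)
  Group 3: 'a' x 3 (positions 5-7)
  Group 4: 'e' x 2 (positions 8-9)
Total groups: 4

4


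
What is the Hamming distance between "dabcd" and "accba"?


Comparing "dabcd" and "accba" position by position:
  Position 0: 'd' vs 'a' => differ
  Position 1: 'a' vs 'c' => differ
  Position 2: 'b' vs 'c' => differ
  Position 3: 'c' vs 'b' => differ
  Position 4: 'd' vs 'a' => differ
Total differences (Hamming distance): 5

5


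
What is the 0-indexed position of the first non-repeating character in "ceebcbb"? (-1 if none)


Input: ceebcbb
Character frequencies:
  'b': 3
  'c': 2
  'e': 2
Scanning left to right for freq == 1:
  Position 0 ('c'): freq=2, skip
  Position 1 ('e'): freq=2, skip
  Position 2 ('e'): freq=2, skip
  Position 3 ('b'): freq=3, skip
  Position 4 ('c'): freq=2, skip
  Position 5 ('b'): freq=3, skip
  Position 6 ('b'): freq=3, skip
  No unique character found => answer = -1

-1


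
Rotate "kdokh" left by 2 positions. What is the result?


Input: "kdokh", rotate left by 2
First 2 characters: "kd"
Remaining characters: "okh"
Concatenate remaining + first: "okh" + "kd" = "okhkd"

okhkd


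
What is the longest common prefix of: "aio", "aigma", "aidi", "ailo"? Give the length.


Words: aio, aigma, aidi, ailo
  Position 0: all 'a' => match
  Position 1: all 'i' => match
  Position 2: ('o', 'g', 'd', 'l') => mismatch, stop
LCP = "ai" (length 2)

2


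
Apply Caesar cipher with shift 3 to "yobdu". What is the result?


Caesar cipher: shift "yobdu" by 3
  'y' (pos 24) + 3 = pos 1 = 'b'
  'o' (pos 14) + 3 = pos 17 = 'r'
  'b' (pos 1) + 3 = pos 4 = 'e'
  'd' (pos 3) + 3 = pos 6 = 'g'
  'u' (pos 20) + 3 = pos 23 = 'x'
Result: bregx

bregx


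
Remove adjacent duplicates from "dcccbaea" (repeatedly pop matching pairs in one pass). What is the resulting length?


Input: dcccbaea
Stack-based adjacent duplicate removal:
  Read 'd': push. Stack: d
  Read 'c': push. Stack: dc
  Read 'c': matches stack top 'c' => pop. Stack: d
  Read 'c': push. Stack: dc
  Read 'b': push. Stack: dcb
  Read 'a': push. Stack: dcba
  Read 'e': push. Stack: dcbae
  Read 'a': push. Stack: dcbaea
Final stack: "dcbaea" (length 6)

6


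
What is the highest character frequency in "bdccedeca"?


Input: bdccedeca
Character counts:
  'a': 1
  'b': 1
  'c': 3
  'd': 2
  'e': 2
Maximum frequency: 3

3


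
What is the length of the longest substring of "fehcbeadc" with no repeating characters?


Input: "fehcbeadc"
Sliding window (track last position of each char):
  Position 0 ('f'): window [0,0] length 1 -- new best
  Position 1 ('e'): window [0,1] length 2 -- new best
  Position 2 ('h'): window [0,2] length 3 -- new best
  Position 3 ('c'): window [0,3] length 4 -- new best
  Position 4 ('b'): window [0,4] length 5 -- new best
  Position 5 ('e'): repeat (last at 1), move window start to 2
  Position 5 ('e'): window [2,5] length 4
  Position 6 ('a'): window [2,6] length 5
  Position 7 ('d'): window [2,7] length 6 -- new best
  Position 8 ('c'): repeat (last at 3), move window start to 4
  Position 8 ('c'): window [4,8] length 5
Longest substring with no repeats: "hcbead" with length 6

6


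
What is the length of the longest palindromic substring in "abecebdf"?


Input: "abecebdf"
Checking substrings for palindromes:
  [1:6] "beceb" (len 5) => palindrome
  [2:5] "ece" (len 3) => palindrome
Longest palindromic substring: "beceb" with length 5

5


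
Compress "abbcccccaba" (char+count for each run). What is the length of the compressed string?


Input: abbcccccaba
Runs:
  'a' x 1 => "a1"
  'b' x 2 => "b2"
  'c' x 5 => "c5"
  'a' x 1 => "a1"
  'b' x 1 => "b1"
  'a' x 1 => "a1"
Compressed: "a1b2c5a1b1a1"
Compressed length: 12

12


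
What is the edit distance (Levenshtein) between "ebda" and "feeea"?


Computing edit distance: "ebda" -> "feeea"
DP table:
           f    e    e    e    a
      0    1    2    3    4    5
  e   1    1    1    2    3    4
  b   2    2    2    2    3    4
  d   3    3    3    3    3    4
  a   4    4    4    4    4    3
Edit distance = dp[4][5] = 3

3


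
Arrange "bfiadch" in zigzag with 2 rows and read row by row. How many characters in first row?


Zigzag "bfiadch" into 2 rows:
Placing characters:
  'b' => row 0
  'f' => row 1
  'i' => row 0
  'a' => row 1
  'd' => row 0
  'c' => row 1
  'h' => row 0
Rows:
  Row 0: "bidh"
  Row 1: "fac"
First row length: 4

4


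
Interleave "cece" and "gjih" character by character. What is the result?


Interleaving "cece" and "gjih":
  Position 0: 'c' from first, 'g' from second => "cg"
  Position 1: 'e' from first, 'j' from second => "ej"
  Position 2: 'c' from first, 'i' from second => "ci"
  Position 3: 'e' from first, 'h' from second => "eh"
Result: cgejcieh

cgejcieh


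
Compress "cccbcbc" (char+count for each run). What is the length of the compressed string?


Input: cccbcbc
Runs:
  'c' x 3 => "c3"
  'b' x 1 => "b1"
  'c' x 1 => "c1"
  'b' x 1 => "b1"
  'c' x 1 => "c1"
Compressed: "c3b1c1b1c1"
Compressed length: 10

10


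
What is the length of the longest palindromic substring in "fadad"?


Input: "fadad"
Checking substrings for palindromes:
  [1:4] "ada" (len 3) => palindrome
  [2:5] "dad" (len 3) => palindrome
Longest palindromic substring: "ada" with length 3

3


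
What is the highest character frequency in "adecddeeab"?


Input: adecddeeab
Character counts:
  'a': 2
  'b': 1
  'c': 1
  'd': 3
  'e': 3
Maximum frequency: 3

3


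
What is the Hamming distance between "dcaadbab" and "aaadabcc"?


Comparing "dcaadbab" and "aaadabcc" position by position:
  Position 0: 'd' vs 'a' => differ
  Position 1: 'c' vs 'a' => differ
  Position 2: 'a' vs 'a' => same
  Position 3: 'a' vs 'd' => differ
  Position 4: 'd' vs 'a' => differ
  Position 5: 'b' vs 'b' => same
  Position 6: 'a' vs 'c' => differ
  Position 7: 'b' vs 'c' => differ
Total differences (Hamming distance): 6

6


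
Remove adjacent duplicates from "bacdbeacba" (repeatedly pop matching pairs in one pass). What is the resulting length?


Input: bacdbeacba
Stack-based adjacent duplicate removal:
  Read 'b': push. Stack: b
  Read 'a': push. Stack: ba
  Read 'c': push. Stack: bac
  Read 'd': push. Stack: bacd
  Read 'b': push. Stack: bacdb
  Read 'e': push. Stack: bacdbe
  Read 'a': push. Stack: bacdbea
  Read 'c': push. Stack: bacdbeac
  Read 'b': push. Stack: bacdbeacb
  Read 'a': push. Stack: bacdbeacba
Final stack: "bacdbeacba" (length 10)

10


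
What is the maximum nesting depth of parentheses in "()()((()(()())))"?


Input: "()()((()(()())))"
Tracking depth:
  Position 0 '(': depth becomes 1
  Position 1 ')': depth becomes 0
  Position 2 '(': depth becomes 1
  Position 3 ')': depth becomes 0
  Position 4 '(': depth becomes 1
  Position 5 '(': depth becomes 2
  Position 6 '(': depth becomes 3
  Position 7 ')': depth becomes 2
  Position 8 '(': depth becomes 3
  Position 9 '(': depth becomes 4
  Position 10 ')': depth becomes 3
  Position 11 '(': depth becomes 4
  Position 12 ')': depth becomes 3
  Position 13 ')': depth becomes 2
  Position 14 ')': depth becomes 1
  Position 15 ')': depth becomes 0
Maximum depth reached: 4

4


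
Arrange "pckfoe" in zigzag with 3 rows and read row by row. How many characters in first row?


Zigzag "pckfoe" into 3 rows:
Placing characters:
  'p' => row 0
  'c' => row 1
  'k' => row 2
  'f' => row 1
  'o' => row 0
  'e' => row 1
Rows:
  Row 0: "po"
  Row 1: "cfe"
  Row 2: "k"
First row length: 2

2


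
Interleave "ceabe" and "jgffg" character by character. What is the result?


Interleaving "ceabe" and "jgffg":
  Position 0: 'c' from first, 'j' from second => "cj"
  Position 1: 'e' from first, 'g' from second => "eg"
  Position 2: 'a' from first, 'f' from second => "af"
  Position 3: 'b' from first, 'f' from second => "bf"
  Position 4: 'e' from first, 'g' from second => "eg"
Result: cjegafbfeg

cjegafbfeg


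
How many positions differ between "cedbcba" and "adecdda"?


Comparing "cedbcba" and "adecdda" position by position:
  Position 0: 'c' vs 'a' => DIFFER
  Position 1: 'e' vs 'd' => DIFFER
  Position 2: 'd' vs 'e' => DIFFER
  Position 3: 'b' vs 'c' => DIFFER
  Position 4: 'c' vs 'd' => DIFFER
  Position 5: 'b' vs 'd' => DIFFER
  Position 6: 'a' vs 'a' => same
Positions that differ: 6

6


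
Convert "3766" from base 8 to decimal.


Input: "3766" in base 8
Positional expansion:
  Digit '3' (value 3) x 8^3 = 1536
  Digit '7' (value 7) x 8^2 = 448
  Digit '6' (value 6) x 8^1 = 48
  Digit '6' (value 6) x 8^0 = 6
Sum = 2038

2038


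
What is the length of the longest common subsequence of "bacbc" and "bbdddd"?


LCS of "bacbc" and "bbdddd"
DP table:
           b    b    d    d    d    d
      0    0    0    0    0    0    0
  b   0    1    1    1    1    1    1
  a   0    1    1    1    1    1    1
  c   0    1    1    1    1    1    1
  b   0    1    2    2    2    2    2
  c   0    1    2    2    2    2    2
LCS length = dp[5][6] = 2

2


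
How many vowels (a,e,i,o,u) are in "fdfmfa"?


Input: fdfmfa
Checking each character:
  'f' at position 0: consonant
  'd' at position 1: consonant
  'f' at position 2: consonant
  'm' at position 3: consonant
  'f' at position 4: consonant
  'a' at position 5: vowel (running total: 1)
Total vowels: 1

1


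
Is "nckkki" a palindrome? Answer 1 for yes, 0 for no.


Input: nckkki
Reversed: ikkkcn
  Compare pos 0 ('n') with pos 5 ('i'): MISMATCH
  Compare pos 1 ('c') with pos 4 ('k'): MISMATCH
  Compare pos 2 ('k') with pos 3 ('k'): match
Result: not a palindrome

0


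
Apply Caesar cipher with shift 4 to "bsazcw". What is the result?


Caesar cipher: shift "bsazcw" by 4
  'b' (pos 1) + 4 = pos 5 = 'f'
  's' (pos 18) + 4 = pos 22 = 'w'
  'a' (pos 0) + 4 = pos 4 = 'e'
  'z' (pos 25) + 4 = pos 3 = 'd'
  'c' (pos 2) + 4 = pos 6 = 'g'
  'w' (pos 22) + 4 = pos 0 = 'a'
Result: fwedga

fwedga


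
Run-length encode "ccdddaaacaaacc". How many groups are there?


Input: ccdddaaacaaacc
Scanning for consecutive runs:
  Group 1: 'c' x 2 (positions 0-1)
  Group 2: 'd' x 3 (positions 2-4)
  Group 3: 'a' x 3 (positions 5-7)
  Group 4: 'c' x 1 (positions 8-8)
  Group 5: 'a' x 3 (positions 9-11)
  Group 6: 'c' x 2 (positions 12-13)
Total groups: 6

6


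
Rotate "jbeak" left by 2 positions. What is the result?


Input: "jbeak", rotate left by 2
First 2 characters: "jb"
Remaining characters: "eak"
Concatenate remaining + first: "eak" + "jb" = "eakjb"

eakjb


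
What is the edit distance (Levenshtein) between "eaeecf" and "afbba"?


Computing edit distance: "eaeecf" -> "afbba"
DP table:
           a    f    b    b    a
      0    1    2    3    4    5
  e   1    1    2    3    4    5
  a   2    1    2    3    4    4
  e   3    2    2    3    4    5
  e   4    3    3    3    4    5
  c   5    4    4    4    4    5
  f   6    5    4    5    5    5
Edit distance = dp[6][5] = 5

5


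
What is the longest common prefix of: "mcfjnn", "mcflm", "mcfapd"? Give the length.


Words: mcfjnn, mcflm, mcfapd
  Position 0: all 'm' => match
  Position 1: all 'c' => match
  Position 2: all 'f' => match
  Position 3: ('j', 'l', 'a') => mismatch, stop
LCP = "mcf" (length 3)

3


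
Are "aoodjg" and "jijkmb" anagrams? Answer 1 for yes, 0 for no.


Strings: "aoodjg", "jijkmb"
Sorted first:  adgjoo
Sorted second: bijjkm
Differ at position 0: 'a' vs 'b' => not anagrams

0


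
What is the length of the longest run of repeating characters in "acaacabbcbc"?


Input: "acaacabbcbc"
Scanning for longest run:
  Position 1 ('c'): new char, reset run to 1
  Position 2 ('a'): new char, reset run to 1
  Position 3 ('a'): continues run of 'a', length=2
  Position 4 ('c'): new char, reset run to 1
  Position 5 ('a'): new char, reset run to 1
  Position 6 ('b'): new char, reset run to 1
  Position 7 ('b'): continues run of 'b', length=2
  Position 8 ('c'): new char, reset run to 1
  Position 9 ('b'): new char, reset run to 1
  Position 10 ('c'): new char, reset run to 1
Longest run: 'a' with length 2

2


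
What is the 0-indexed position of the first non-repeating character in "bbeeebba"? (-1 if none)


Input: bbeeebba
Character frequencies:
  'a': 1
  'b': 4
  'e': 3
Scanning left to right for freq == 1:
  Position 0 ('b'): freq=4, skip
  Position 1 ('b'): freq=4, skip
  Position 2 ('e'): freq=3, skip
  Position 3 ('e'): freq=3, skip
  Position 4 ('e'): freq=3, skip
  Position 5 ('b'): freq=4, skip
  Position 6 ('b'): freq=4, skip
  Position 7 ('a'): unique! => answer = 7

7


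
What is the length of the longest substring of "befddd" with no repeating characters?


Input: "befddd"
Sliding window (track last position of each char):
  Position 0 ('b'): window [0,0] length 1 -- new best
  Position 1 ('e'): window [0,1] length 2 -- new best
  Position 2 ('f'): window [0,2] length 3 -- new best
  Position 3 ('d'): window [0,3] length 4 -- new best
  Position 4 ('d'): repeat (last at 3), move window start to 4
  Position 4 ('d'): window [4,4] length 1
  Position 5 ('d'): repeat (last at 4), move window start to 5
  Position 5 ('d'): window [5,5] length 1
Longest substring with no repeats: "befd" with length 4

4


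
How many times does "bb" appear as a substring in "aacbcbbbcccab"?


Searching for "bb" in "aacbcbbbcccab"
Scanning each position:
  Position 0: "aa" => no
  Position 1: "ac" => no
  Position 2: "cb" => no
  Position 3: "bc" => no
  Position 4: "cb" => no
  Position 5: "bb" => MATCH
  Position 6: "bb" => MATCH
  Position 7: "bc" => no
  Position 8: "cc" => no
  Position 9: "cc" => no
  Position 10: "ca" => no
  Position 11: "ab" => no
Total occurrences: 2

2


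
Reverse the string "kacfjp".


Input: kacfjp
Reading characters right to left:
  Position 5: 'p'
  Position 4: 'j'
  Position 3: 'f'
  Position 2: 'c'
  Position 1: 'a'
  Position 0: 'k'
Reversed: pjfcak

pjfcak


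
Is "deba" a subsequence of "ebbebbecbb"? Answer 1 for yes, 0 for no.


Check if "deba" is a subsequence of "ebbebbecbb"
Greedy scan:
  Position 0 ('e'): no match needed
  Position 1 ('b'): no match needed
  Position 2 ('b'): no match needed
  Position 3 ('e'): no match needed
  Position 4 ('b'): no match needed
  Position 5 ('b'): no match needed
  Position 6 ('e'): no match needed
  Position 7 ('c'): no match needed
  Position 8 ('b'): no match needed
  Position 9 ('b'): no match needed
Only matched 0/4 characters => not a subsequence

0


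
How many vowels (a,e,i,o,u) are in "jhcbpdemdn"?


Input: jhcbpdemdn
Checking each character:
  'j' at position 0: consonant
  'h' at position 1: consonant
  'c' at position 2: consonant
  'b' at position 3: consonant
  'p' at position 4: consonant
  'd' at position 5: consonant
  'e' at position 6: vowel (running total: 1)
  'm' at position 7: consonant
  'd' at position 8: consonant
  'n' at position 9: consonant
Total vowels: 1

1


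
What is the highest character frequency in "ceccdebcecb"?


Input: ceccdebcecb
Character counts:
  'b': 2
  'c': 5
  'd': 1
  'e': 3
Maximum frequency: 5

5


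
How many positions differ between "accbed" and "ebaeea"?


Comparing "accbed" and "ebaeea" position by position:
  Position 0: 'a' vs 'e' => DIFFER
  Position 1: 'c' vs 'b' => DIFFER
  Position 2: 'c' vs 'a' => DIFFER
  Position 3: 'b' vs 'e' => DIFFER
  Position 4: 'e' vs 'e' => same
  Position 5: 'd' vs 'a' => DIFFER
Positions that differ: 5

5


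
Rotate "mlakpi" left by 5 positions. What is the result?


Input: "mlakpi", rotate left by 5
First 5 characters: "mlakp"
Remaining characters: "i"
Concatenate remaining + first: "i" + "mlakp" = "imlakp"

imlakp


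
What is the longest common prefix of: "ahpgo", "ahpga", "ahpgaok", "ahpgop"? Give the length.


Words: ahpgo, ahpga, ahpgaok, ahpgop
  Position 0: all 'a' => match
  Position 1: all 'h' => match
  Position 2: all 'p' => match
  Position 3: all 'g' => match
  Position 4: ('o', 'a', 'a', 'o') => mismatch, stop
LCP = "ahpg" (length 4)

4


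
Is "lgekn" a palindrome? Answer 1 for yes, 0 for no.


Input: lgekn
Reversed: nkegl
  Compare pos 0 ('l') with pos 4 ('n'): MISMATCH
  Compare pos 1 ('g') with pos 3 ('k'): MISMATCH
Result: not a palindrome

0


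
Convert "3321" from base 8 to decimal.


Input: "3321" in base 8
Positional expansion:
  Digit '3' (value 3) x 8^3 = 1536
  Digit '3' (value 3) x 8^2 = 192
  Digit '2' (value 2) x 8^1 = 16
  Digit '1' (value 1) x 8^0 = 1
Sum = 1745

1745


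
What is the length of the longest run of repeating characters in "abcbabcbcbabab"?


Input: "abcbabcbcbabab"
Scanning for longest run:
  Position 1 ('b'): new char, reset run to 1
  Position 2 ('c'): new char, reset run to 1
  Position 3 ('b'): new char, reset run to 1
  Position 4 ('a'): new char, reset run to 1
  Position 5 ('b'): new char, reset run to 1
  Position 6 ('c'): new char, reset run to 1
  Position 7 ('b'): new char, reset run to 1
  Position 8 ('c'): new char, reset run to 1
  Position 9 ('b'): new char, reset run to 1
  Position 10 ('a'): new char, reset run to 1
  Position 11 ('b'): new char, reset run to 1
  Position 12 ('a'): new char, reset run to 1
  Position 13 ('b'): new char, reset run to 1
Longest run: 'a' with length 1

1


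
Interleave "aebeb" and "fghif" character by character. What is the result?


Interleaving "aebeb" and "fghif":
  Position 0: 'a' from first, 'f' from second => "af"
  Position 1: 'e' from first, 'g' from second => "eg"
  Position 2: 'b' from first, 'h' from second => "bh"
  Position 3: 'e' from first, 'i' from second => "ei"
  Position 4: 'b' from first, 'f' from second => "bf"
Result: afegbheibf

afegbheibf


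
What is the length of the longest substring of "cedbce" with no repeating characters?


Input: "cedbce"
Sliding window (track last position of each char):
  Position 0 ('c'): window [0,0] length 1 -- new best
  Position 1 ('e'): window [0,1] length 2 -- new best
  Position 2 ('d'): window [0,2] length 3 -- new best
  Position 3 ('b'): window [0,3] length 4 -- new best
  Position 4 ('c'): repeat (last at 0), move window start to 1
  Position 4 ('c'): window [1,4] length 4
  Position 5 ('e'): repeat (last at 1), move window start to 2
  Position 5 ('e'): window [2,5] length 4
Longest substring with no repeats: "cedb" with length 4

4


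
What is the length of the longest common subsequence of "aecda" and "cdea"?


LCS of "aecda" and "cdea"
DP table:
           c    d    e    a
      0    0    0    0    0
  a   0    0    0    0    1
  e   0    0    0    1    1
  c   0    1    1    1    1
  d   0    1    2    2    2
  a   0    1    2    2    3
LCS length = dp[5][4] = 3

3


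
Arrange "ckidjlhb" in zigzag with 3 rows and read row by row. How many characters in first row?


Zigzag "ckidjlhb" into 3 rows:
Placing characters:
  'c' => row 0
  'k' => row 1
  'i' => row 2
  'd' => row 1
  'j' => row 0
  'l' => row 1
  'h' => row 2
  'b' => row 1
Rows:
  Row 0: "cj"
  Row 1: "kdlb"
  Row 2: "ih"
First row length: 2

2


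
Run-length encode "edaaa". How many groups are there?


Input: edaaa
Scanning for consecutive runs:
  Group 1: 'e' x 1 (positions 0-0)
  Group 2: 'd' x 1 (positions 1-1)
  Group 3: 'a' x 3 (positions 2-4)
Total groups: 3

3


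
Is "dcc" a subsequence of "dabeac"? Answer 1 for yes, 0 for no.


Check if "dcc" is a subsequence of "dabeac"
Greedy scan:
  Position 0 ('d'): matches sub[0] = 'd'
  Position 1 ('a'): no match needed
  Position 2 ('b'): no match needed
  Position 3 ('e'): no match needed
  Position 4 ('a'): no match needed
  Position 5 ('c'): matches sub[1] = 'c'
Only matched 2/3 characters => not a subsequence

0


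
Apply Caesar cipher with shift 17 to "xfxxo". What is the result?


Caesar cipher: shift "xfxxo" by 17
  'x' (pos 23) + 17 = pos 14 = 'o'
  'f' (pos 5) + 17 = pos 22 = 'w'
  'x' (pos 23) + 17 = pos 14 = 'o'
  'x' (pos 23) + 17 = pos 14 = 'o'
  'o' (pos 14) + 17 = pos 5 = 'f'
Result: owoof

owoof


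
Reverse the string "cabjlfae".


Input: cabjlfae
Reading characters right to left:
  Position 7: 'e'
  Position 6: 'a'
  Position 5: 'f'
  Position 4: 'l'
  Position 3: 'j'
  Position 2: 'b'
  Position 1: 'a'
  Position 0: 'c'
Reversed: eafljbac

eafljbac


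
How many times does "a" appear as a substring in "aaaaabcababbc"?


Searching for "a" in "aaaaabcababbc"
Scanning each position:
  Position 0: "a" => MATCH
  Position 1: "a" => MATCH
  Position 2: "a" => MATCH
  Position 3: "a" => MATCH
  Position 4: "a" => MATCH
  Position 5: "b" => no
  Position 6: "c" => no
  Position 7: "a" => MATCH
  Position 8: "b" => no
  Position 9: "a" => MATCH
  Position 10: "b" => no
  Position 11: "b" => no
  Position 12: "c" => no
Total occurrences: 7

7
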